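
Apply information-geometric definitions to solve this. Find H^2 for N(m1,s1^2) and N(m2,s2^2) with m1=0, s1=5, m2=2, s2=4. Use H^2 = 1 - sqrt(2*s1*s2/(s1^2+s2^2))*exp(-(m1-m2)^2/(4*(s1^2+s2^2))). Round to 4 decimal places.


Squared Hellinger distance for Gaussians:
H^2 = 1 - sqrt(2*s1*s2/(s1^2+s2^2)) * exp(-(m1-m2)^2/(4*(s1^2+s2^2))).
s1^2 = 25, s2^2 = 16, s1^2+s2^2 = 41.
sqrt(2*5*4/(41)) = 0.98773.
(m1-m2)^2 = (-2)^2 = 4.
exp(-4/(4*41)) = exp(-0.02439) = 0.975905.
H^2 = 1 - 0.98773*0.975905 = 0.0361

0.0361


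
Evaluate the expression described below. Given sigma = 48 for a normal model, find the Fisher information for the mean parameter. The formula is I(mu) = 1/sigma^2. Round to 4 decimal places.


The Fisher information for the mean of a normal distribution is I(mu) = 1/sigma^2.
sigma = 48, so sigma^2 = 2304.
I(mu) = 1/2304 = 0.0004

0.0004


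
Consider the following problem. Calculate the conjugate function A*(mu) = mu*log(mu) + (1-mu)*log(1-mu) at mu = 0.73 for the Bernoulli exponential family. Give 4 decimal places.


Legendre transform for Bernoulli:
A*(mu) = mu*log(mu) + (1-mu)*log(1-mu).
mu = 0.73, 1-mu = 0.27.
mu*log(mu) = 0.73*log(0.73) = -0.229739.
(1-mu)*log(1-mu) = 0.27*log(0.27) = -0.35352.
A* = -0.229739 + -0.35352 = -0.5833

-0.5833


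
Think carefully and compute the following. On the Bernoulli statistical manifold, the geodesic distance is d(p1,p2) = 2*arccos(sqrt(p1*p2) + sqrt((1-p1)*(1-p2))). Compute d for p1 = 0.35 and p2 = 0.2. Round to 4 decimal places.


Geodesic distance on Bernoulli manifold:
d(p1,p2) = 2*arccos(sqrt(p1*p2) + sqrt((1-p1)*(1-p2))).
sqrt(p1*p2) = sqrt(0.35*0.2) = 0.264575.
sqrt((1-p1)*(1-p2)) = sqrt(0.65*0.8) = 0.72111.
arg = 0.264575 + 0.72111 = 0.985685.
d = 2*arccos(0.985685) = 0.3388

0.3388


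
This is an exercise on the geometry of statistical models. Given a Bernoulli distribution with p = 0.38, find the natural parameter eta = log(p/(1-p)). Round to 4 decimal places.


Natural parameter for Bernoulli: eta = log(p/(1-p)).
p = 0.38, 1-p = 0.62.
p/(1-p) = 0.612903.
eta = log(0.612903) = -0.4895

-0.4895


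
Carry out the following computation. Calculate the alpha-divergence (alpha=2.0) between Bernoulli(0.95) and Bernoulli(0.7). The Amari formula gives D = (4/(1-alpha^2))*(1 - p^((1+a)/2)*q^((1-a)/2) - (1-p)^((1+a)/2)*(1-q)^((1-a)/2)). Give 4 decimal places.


Amari alpha-divergence:
D = (4/(1-alpha^2))*(1 - p^((1+a)/2)*q^((1-a)/2) - (1-p)^((1+a)/2)*(1-q)^((1-a)/2)).
alpha = 2.0, p = 0.95, q = 0.7.
e1 = (1+alpha)/2 = 1.5, e2 = (1-alpha)/2 = -0.5.
t1 = p^e1 * q^e2 = 0.95^1.5 * 0.7^-0.5 = 1.106717.
t2 = (1-p)^e1 * (1-q)^e2 = 0.05^1.5 * 0.3^-0.5 = 0.020412.
4/(1-alpha^2) = -1.333333.
D = -1.333333*(1 - 1.106717 - 0.020412) = 0.1695

0.1695


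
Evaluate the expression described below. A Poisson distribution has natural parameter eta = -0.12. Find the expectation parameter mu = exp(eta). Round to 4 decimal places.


Expectation parameter for Poisson exponential family:
mu = exp(eta).
eta = -0.12.
mu = exp(-0.12) = 0.8869

0.8869


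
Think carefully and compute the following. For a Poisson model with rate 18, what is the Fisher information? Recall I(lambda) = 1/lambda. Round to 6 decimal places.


Fisher information for Poisson: I(lambda) = 1/lambda.
lambda = 18.
I(lambda) = 1/18 = 0.055556

0.055556


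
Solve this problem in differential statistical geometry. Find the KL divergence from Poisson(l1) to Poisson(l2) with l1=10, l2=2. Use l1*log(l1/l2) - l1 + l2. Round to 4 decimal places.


KL divergence for Poisson:
KL = l1*log(l1/l2) - l1 + l2.
l1 = 10, l2 = 2.
log(10/2) = 1.609438.
l1*log(l1/l2) = 10 * 1.609438 = 16.094379.
KL = 16.094379 - 10 + 2 = 8.0944

8.0944


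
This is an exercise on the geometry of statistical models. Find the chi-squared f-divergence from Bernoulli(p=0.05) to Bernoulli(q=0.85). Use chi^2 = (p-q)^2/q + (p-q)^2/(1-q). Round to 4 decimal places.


Chi-squared divergence between Bernoulli distributions:
chi^2 = (p-q)^2/q + (p-q)^2/(1-q).
p = 0.05, q = 0.85, p-q = -0.8.
(p-q)^2 = 0.64.
term1 = 0.64/0.85 = 0.752941.
term2 = 0.64/0.15 = 4.266667.
chi^2 = 0.752941 + 4.266667 = 5.0196

5.0196


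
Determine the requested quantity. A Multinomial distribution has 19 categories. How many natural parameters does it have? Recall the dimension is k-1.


Exponential family dimension calculation:
For Multinomial with k=19 categories, dim = k-1 = 18.

18


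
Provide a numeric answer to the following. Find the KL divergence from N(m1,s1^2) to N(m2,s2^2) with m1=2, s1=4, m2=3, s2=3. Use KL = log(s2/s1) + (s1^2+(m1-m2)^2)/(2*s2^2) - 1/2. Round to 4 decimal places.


KL divergence between normal distributions:
KL = log(s2/s1) + (s1^2 + (m1-m2)^2)/(2*s2^2) - 1/2.
log(3/4) = -0.287682.
(4^2 + (2-3)^2)/(2*3^2) = (16 + 1)/18 = 0.944444.
KL = -0.287682 + 0.944444 - 0.5 = 0.1568

0.1568


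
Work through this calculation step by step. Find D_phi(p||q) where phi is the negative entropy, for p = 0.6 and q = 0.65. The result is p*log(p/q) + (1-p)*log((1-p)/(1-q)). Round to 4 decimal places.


Bregman divergence with negative entropy generator:
D = p*log(p/q) + (1-p)*log((1-p)/(1-q)).
p = 0.6, q = 0.65.
p*log(p/q) = 0.6*log(0.6/0.65) = -0.048026.
(1-p)*log((1-p)/(1-q)) = 0.4*log(0.4/0.35) = 0.053413.
D = -0.048026 + 0.053413 = 0.0054

0.0054


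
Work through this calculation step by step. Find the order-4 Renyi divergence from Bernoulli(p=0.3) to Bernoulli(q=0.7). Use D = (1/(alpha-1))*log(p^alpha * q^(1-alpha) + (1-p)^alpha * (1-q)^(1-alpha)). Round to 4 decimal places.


Renyi divergence of order alpha between Bernoulli distributions:
D = (1/(alpha-1))*log(p^alpha * q^(1-alpha) + (1-p)^alpha * (1-q)^(1-alpha)).
alpha = 4, p = 0.3, q = 0.7.
p^alpha * q^(1-alpha) = 0.3^4 * 0.7^-3 = 0.023615.
(1-p)^alpha * (1-q)^(1-alpha) = 0.7^4 * 0.3^-3 = 8.892593.
sum = 0.023615 + 8.892593 = 8.916208.
D = (1/3)*log(8.916208) = 0.7293

0.7293


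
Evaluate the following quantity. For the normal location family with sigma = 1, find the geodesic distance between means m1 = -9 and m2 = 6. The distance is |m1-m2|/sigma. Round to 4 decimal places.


On the fixed-variance normal subfamily, geodesic distance = |m1-m2|/sigma.
|-9 - 6| = 15.
sigma = 1.
d = 15/1 = 15.0000

15.0000


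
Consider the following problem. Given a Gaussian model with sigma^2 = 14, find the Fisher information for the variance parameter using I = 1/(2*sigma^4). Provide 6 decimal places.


Fisher information for variance: I(sigma^2) = 1/(2*sigma^4).
sigma^2 = 14, so sigma^4 = 196.
I = 1/(2*196) = 1/392 = 0.002551

0.002551


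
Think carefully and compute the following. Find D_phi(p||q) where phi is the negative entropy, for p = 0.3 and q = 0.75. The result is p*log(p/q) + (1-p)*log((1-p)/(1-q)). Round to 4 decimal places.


Bregman divergence with negative entropy generator:
D = p*log(p/q) + (1-p)*log((1-p)/(1-q)).
p = 0.3, q = 0.75.
p*log(p/q) = 0.3*log(0.3/0.75) = -0.274887.
(1-p)*log((1-p)/(1-q)) = 0.7*log(0.7/0.25) = 0.720734.
D = -0.274887 + 0.720734 = 0.4458

0.4458


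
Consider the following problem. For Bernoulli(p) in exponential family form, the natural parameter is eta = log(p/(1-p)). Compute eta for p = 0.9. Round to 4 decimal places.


Natural parameter for Bernoulli: eta = log(p/(1-p)).
p = 0.9, 1-p = 0.1.
p/(1-p) = 9.0.
eta = log(9.0) = 2.1972

2.1972


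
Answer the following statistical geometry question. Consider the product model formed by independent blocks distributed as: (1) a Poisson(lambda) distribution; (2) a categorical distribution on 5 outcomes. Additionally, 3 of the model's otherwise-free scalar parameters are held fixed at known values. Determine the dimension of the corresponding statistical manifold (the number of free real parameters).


The dimension of a statistical manifold equals the number of free
(independent) real parameters of the model. For a product of independent
blocks the parameter counts add.
- Poisson (lambda): 1.
- categorical on 5 outcomes (probabilities sum to 1): 5-1 = 4.
Total = 1 + 4 = 5.
3 parameter(s) fixed at known values: 5 - 3 = 2.
Dimension = 2

2


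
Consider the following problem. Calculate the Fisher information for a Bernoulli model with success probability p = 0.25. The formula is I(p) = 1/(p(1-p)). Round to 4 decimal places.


For Bernoulli(p), Fisher information is I(p) = 1/(p*(1-p)).
p = 0.25, 1-p = 0.75.
p*(1-p) = 0.1875.
I(p) = 1/0.1875 = 5.3333

5.3333


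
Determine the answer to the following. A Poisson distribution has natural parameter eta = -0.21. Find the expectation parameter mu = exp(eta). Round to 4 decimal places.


Expectation parameter for Poisson exponential family:
mu = exp(eta).
eta = -0.21.
mu = exp(-0.21) = 0.8106

0.8106


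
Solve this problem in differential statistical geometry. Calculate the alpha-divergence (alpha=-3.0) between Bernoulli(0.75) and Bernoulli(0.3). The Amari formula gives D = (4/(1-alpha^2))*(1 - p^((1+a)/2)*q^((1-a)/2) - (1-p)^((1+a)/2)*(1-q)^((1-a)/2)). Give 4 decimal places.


Amari alpha-divergence:
D = (4/(1-alpha^2))*(1 - p^((1+a)/2)*q^((1-a)/2) - (1-p)^((1+a)/2)*(1-q)^((1-a)/2)).
alpha = -3.0, p = 0.75, q = 0.3.
e1 = (1+alpha)/2 = -1.0, e2 = (1-alpha)/2 = 2.0.
t1 = p^e1 * q^e2 = 0.75^-1.0 * 0.3^2.0 = 0.12.
t2 = (1-p)^e1 * (1-q)^e2 = 0.25^-1.0 * 0.7^2.0 = 1.96.
4/(1-alpha^2) = -0.5.
D = -0.5*(1 - 0.12 - 1.96) = 0.5400

0.5400


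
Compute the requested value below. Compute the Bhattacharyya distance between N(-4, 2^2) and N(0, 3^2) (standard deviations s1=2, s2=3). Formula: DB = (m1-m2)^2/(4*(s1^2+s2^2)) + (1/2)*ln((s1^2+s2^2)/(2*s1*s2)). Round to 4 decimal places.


Bhattacharyya distance between two Gaussians:
DB = (m1-m2)^2/(4*(s1^2+s2^2)) + (1/2)*ln((s1^2+s2^2)/(2*s1*s2)).
(m1-m2)^2 = (-4)^2 = 16.
s1^2+s2^2 = 4 + 9 = 13.
term1 = 16/52 = 0.307692.
term2 = 0.5*ln(13/12.0) = 0.040021.
DB = 0.307692 + 0.040021 = 0.3477

0.3477


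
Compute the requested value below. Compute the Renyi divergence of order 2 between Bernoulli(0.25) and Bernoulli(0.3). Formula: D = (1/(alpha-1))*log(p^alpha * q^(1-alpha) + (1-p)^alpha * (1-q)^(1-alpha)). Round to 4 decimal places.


Renyi divergence of order alpha between Bernoulli distributions:
D = (1/(alpha-1))*log(p^alpha * q^(1-alpha) + (1-p)^alpha * (1-q)^(1-alpha)).
alpha = 2, p = 0.25, q = 0.3.
p^alpha * q^(1-alpha) = 0.25^2 * 0.3^-1 = 0.208333.
(1-p)^alpha * (1-q)^(1-alpha) = 0.75^2 * 0.7^-1 = 0.803571.
sum = 0.208333 + 0.803571 = 1.011905.
D = (1/1)*log(1.011905) = 0.0118

0.0118


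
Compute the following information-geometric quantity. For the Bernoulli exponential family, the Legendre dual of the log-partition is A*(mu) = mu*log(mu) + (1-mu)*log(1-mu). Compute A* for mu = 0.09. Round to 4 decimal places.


Legendre transform for Bernoulli:
A*(mu) = mu*log(mu) + (1-mu)*log(1-mu).
mu = 0.09, 1-mu = 0.91.
mu*log(mu) = 0.09*log(0.09) = -0.216715.
(1-mu)*log(1-mu) = 0.91*log(0.91) = -0.085823.
A* = -0.216715 + -0.085823 = -0.3025

-0.3025


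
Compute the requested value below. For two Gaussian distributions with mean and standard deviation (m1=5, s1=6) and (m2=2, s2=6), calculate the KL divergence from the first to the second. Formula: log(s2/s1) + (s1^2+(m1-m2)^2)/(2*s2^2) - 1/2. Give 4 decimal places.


KL divergence between normal distributions:
KL = log(s2/s1) + (s1^2 + (m1-m2)^2)/(2*s2^2) - 1/2.
log(6/6) = 0.0.
(6^2 + (5-2)^2)/(2*6^2) = (36 + 9)/72 = 0.625.
KL = 0.0 + 0.625 - 0.5 = 0.1250

0.1250


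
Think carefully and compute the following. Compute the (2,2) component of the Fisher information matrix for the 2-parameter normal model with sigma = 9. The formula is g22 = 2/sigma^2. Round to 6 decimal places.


For the 2-parameter normal family, the Fisher metric has:
  g11 = 1/sigma^2, g22 = 2/sigma^2.
sigma = 9, sigma^2 = 81.
g22 = 0.024691

0.024691


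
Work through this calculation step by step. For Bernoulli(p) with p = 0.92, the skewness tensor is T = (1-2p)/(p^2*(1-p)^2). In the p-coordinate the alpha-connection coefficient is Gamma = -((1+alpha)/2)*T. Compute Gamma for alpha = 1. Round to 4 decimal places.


Skewness (Amari-Chentsov) tensor: T = (1-2p)/(p^2*(1-p)^2).
p = 0.92, 1-2p = -0.84, p^2 = 0.8464, (1-p)^2 = 0.0064.
T = -0.84/(0.8464 * 0.0064) = -155.068526.
In the p-coordinate, Gamma^(alpha) = Gamma^(0) - (alpha/2)*T with Gamma^(0) = (1/2)*g'(p) = -T/2,
so Gamma^(alpha) = -((1+alpha)/2)*T.
alpha = 1, -(1+alpha)/2 = -1.0.
Gamma = -1.0 * -155.068526 = 155.0685

155.0685


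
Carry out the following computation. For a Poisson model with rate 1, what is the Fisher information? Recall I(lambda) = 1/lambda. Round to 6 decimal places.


Fisher information for Poisson: I(lambda) = 1/lambda.
lambda = 1.
I(lambda) = 1/1 = 1.000000

1.000000


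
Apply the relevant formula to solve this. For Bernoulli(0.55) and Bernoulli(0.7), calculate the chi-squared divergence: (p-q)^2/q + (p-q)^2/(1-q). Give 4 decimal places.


Chi-squared divergence between Bernoulli distributions:
chi^2 = (p-q)^2/q + (p-q)^2/(1-q).
p = 0.55, q = 0.7, p-q = -0.15.
(p-q)^2 = 0.0225.
term1 = 0.0225/0.7 = 0.032143.
term2 = 0.0225/0.3 = 0.075.
chi^2 = 0.032143 + 0.075 = 0.1071

0.1071


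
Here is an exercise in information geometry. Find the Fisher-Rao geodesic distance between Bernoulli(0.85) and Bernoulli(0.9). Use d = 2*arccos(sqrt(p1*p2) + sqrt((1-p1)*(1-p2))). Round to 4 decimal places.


Geodesic distance on Bernoulli manifold:
d(p1,p2) = 2*arccos(sqrt(p1*p2) + sqrt((1-p1)*(1-p2))).
sqrt(p1*p2) = sqrt(0.85*0.9) = 0.874643.
sqrt((1-p1)*(1-p2)) = sqrt(0.15*0.1) = 0.122474.
arg = 0.874643 + 0.122474 = 0.997117.
d = 2*arccos(0.997117) = 0.1519

0.1519


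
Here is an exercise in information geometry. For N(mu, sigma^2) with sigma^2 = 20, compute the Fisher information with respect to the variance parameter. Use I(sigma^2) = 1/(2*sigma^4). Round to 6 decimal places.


Fisher information for variance: I(sigma^2) = 1/(2*sigma^4).
sigma^2 = 20, so sigma^4 = 400.
I = 1/(2*400) = 1/800 = 0.001250

0.001250


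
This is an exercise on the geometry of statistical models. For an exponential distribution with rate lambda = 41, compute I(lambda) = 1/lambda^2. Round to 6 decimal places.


Fisher information for exponential: I(lambda) = 1/lambda^2.
lambda = 41, lambda^2 = 1681.
I = 1/1681 = 0.000595

0.000595


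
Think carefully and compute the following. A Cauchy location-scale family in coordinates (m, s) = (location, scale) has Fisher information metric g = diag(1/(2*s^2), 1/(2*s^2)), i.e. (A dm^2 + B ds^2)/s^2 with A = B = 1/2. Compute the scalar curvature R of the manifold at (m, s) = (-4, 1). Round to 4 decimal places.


The metric has the form g = (A dm^2 + B ds^2)/s^2 with A = 1/2, B = 1/2.
Substitute u = sqrt(A/B)*m: g = B*(du^2 + ds^2)/s^2, i.e. B times the
Poincare upper half-plane metric, which has constant Gaussian curvature -1.
Scaling a 2D metric by a constant c divides the Gaussian curvature by c,
so K = -1/B = -1/(1/2) = -2.0000 everywhere (the point (m, s) = (-4, 1) is irrelevant:
the curvature is constant).
Scalar curvature in dimension 2: R = 2K = -2/(1/2) = -4.0000.

-4.0000


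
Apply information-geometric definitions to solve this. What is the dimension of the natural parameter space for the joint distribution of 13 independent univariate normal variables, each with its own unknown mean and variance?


Exponential family dimension calculation:
Each univariate normal has two natural parameters (mu/sigma^2 and -1/(2 sigma^2)).
With 13 independent components, dim = 2 * 13 = 26.

26


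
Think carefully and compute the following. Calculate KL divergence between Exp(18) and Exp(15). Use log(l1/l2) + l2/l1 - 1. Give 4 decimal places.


KL divergence for exponential family:
KL = log(l1/l2) + l2/l1 - 1.
log(18/15) = 0.182322.
15/18 = 0.833333.
KL = 0.182322 + 0.833333 - 1 = 0.0157

0.0157


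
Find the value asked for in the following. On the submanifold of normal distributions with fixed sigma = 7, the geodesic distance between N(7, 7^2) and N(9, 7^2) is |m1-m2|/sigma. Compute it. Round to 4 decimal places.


On the fixed-variance normal subfamily, geodesic distance = |m1-m2|/sigma.
|7 - 9| = 2.
sigma = 7.
d = 2/7 = 0.2857

0.2857


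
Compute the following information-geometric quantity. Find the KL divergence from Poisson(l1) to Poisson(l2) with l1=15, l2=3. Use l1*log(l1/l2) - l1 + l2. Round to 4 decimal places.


KL divergence for Poisson:
KL = l1*log(l1/l2) - l1 + l2.
l1 = 15, l2 = 3.
log(15/3) = 1.609438.
l1*log(l1/l2) = 15 * 1.609438 = 24.141569.
KL = 24.141569 - 15 + 3 = 12.1416

12.1416


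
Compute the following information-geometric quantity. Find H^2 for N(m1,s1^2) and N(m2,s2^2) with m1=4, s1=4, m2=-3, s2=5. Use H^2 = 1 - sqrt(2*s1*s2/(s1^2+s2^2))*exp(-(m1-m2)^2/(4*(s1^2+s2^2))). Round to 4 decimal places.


Squared Hellinger distance for Gaussians:
H^2 = 1 - sqrt(2*s1*s2/(s1^2+s2^2)) * exp(-(m1-m2)^2/(4*(s1^2+s2^2))).
s1^2 = 16, s2^2 = 25, s1^2+s2^2 = 41.
sqrt(2*4*5/(41)) = 0.98773.
(m1-m2)^2 = (7)^2 = 49.
exp(-49/(4*41)) = exp(-0.29878) = 0.741722.
H^2 = 1 - 0.98773*0.741722 = 0.2674

0.2674


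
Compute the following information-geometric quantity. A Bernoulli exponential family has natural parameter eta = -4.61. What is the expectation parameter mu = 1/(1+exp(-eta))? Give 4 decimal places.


Dual coordinate (expectation parameter) for Bernoulli:
mu = 1/(1+exp(-eta)).
eta = -4.61.
exp(-eta) = exp(4.61) = 100.48415.
mu = 1/(1+100.48415) = 0.0099

0.0099


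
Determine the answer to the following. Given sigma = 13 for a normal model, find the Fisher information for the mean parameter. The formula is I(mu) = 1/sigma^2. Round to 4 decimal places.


The Fisher information for the mean of a normal distribution is I(mu) = 1/sigma^2.
sigma = 13, so sigma^2 = 169.
I(mu) = 1/169 = 0.0059

0.0059


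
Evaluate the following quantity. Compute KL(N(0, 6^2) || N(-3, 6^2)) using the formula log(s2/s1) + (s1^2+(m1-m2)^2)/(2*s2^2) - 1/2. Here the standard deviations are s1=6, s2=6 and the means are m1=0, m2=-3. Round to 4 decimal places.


KL divergence between normal distributions:
KL = log(s2/s1) + (s1^2 + (m1-m2)^2)/(2*s2^2) - 1/2.
log(6/6) = 0.0.
(6^2 + (0--3)^2)/(2*6^2) = (36 + 9)/72 = 0.625.
KL = 0.0 + 0.625 - 0.5 = 0.1250

0.1250


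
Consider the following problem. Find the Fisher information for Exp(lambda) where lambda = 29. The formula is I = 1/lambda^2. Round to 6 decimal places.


Fisher information for exponential: I(lambda) = 1/lambda^2.
lambda = 29, lambda^2 = 841.
I = 1/841 = 0.001189

0.001189


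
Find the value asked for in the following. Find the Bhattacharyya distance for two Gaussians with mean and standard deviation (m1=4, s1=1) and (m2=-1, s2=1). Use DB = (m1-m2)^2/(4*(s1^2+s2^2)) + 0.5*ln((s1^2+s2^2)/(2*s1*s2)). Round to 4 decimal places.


Bhattacharyya distance between two Gaussians:
DB = (m1-m2)^2/(4*(s1^2+s2^2)) + (1/2)*ln((s1^2+s2^2)/(2*s1*s2)).
(m1-m2)^2 = (5)^2 = 25.
s1^2+s2^2 = 1 + 1 = 2.
term1 = 25/8 = 3.125.
term2 = 0.5*ln(2/2.0) = 0.0.
DB = 3.125 + 0.0 = 3.1250

3.1250


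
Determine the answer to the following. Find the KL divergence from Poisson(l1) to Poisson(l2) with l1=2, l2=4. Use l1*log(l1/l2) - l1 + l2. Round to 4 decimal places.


KL divergence for Poisson:
KL = l1*log(l1/l2) - l1 + l2.
l1 = 2, l2 = 4.
log(2/4) = -0.693147.
l1*log(l1/l2) = 2 * -0.693147 = -1.386294.
KL = -1.386294 - 2 + 4 = 0.6137

0.6137


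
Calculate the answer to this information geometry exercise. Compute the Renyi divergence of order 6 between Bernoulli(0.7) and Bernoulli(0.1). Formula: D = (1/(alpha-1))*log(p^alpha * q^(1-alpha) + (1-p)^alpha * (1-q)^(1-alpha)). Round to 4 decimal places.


Renyi divergence of order alpha between Bernoulli distributions:
D = (1/(alpha-1))*log(p^alpha * q^(1-alpha) + (1-p)^alpha * (1-q)^(1-alpha)).
alpha = 6, p = 0.7, q = 0.1.
p^alpha * q^(1-alpha) = 0.7^6 * 0.1^-5 = 11764.9.
(1-p)^alpha * (1-q)^(1-alpha) = 0.3^6 * 0.9^-5 = 0.001235.
sum = 11764.9 + 0.001235 = 11764.901235.
D = (1/5)*log(11764.901235) = 1.8746

1.8746


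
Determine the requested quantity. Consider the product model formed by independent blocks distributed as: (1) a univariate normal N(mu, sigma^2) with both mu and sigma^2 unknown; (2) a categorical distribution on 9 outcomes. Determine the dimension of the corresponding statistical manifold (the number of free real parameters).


The dimension of a statistical manifold equals the number of free
(independent) real parameters of the model. For a product of independent
blocks the parameter counts add.
- normal (mu, sigma^2): 2.
- categorical on 9 outcomes (probabilities sum to 1): 9-1 = 8.
Total = 2 + 8 = 10.
Dimension = 10

10


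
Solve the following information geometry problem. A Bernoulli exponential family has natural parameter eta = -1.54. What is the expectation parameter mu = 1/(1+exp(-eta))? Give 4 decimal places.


Dual coordinate (expectation parameter) for Bernoulli:
mu = 1/(1+exp(-eta)).
eta = -1.54.
exp(-eta) = exp(1.54) = 4.66459.
mu = 1/(1+4.66459) = 0.1765

0.1765


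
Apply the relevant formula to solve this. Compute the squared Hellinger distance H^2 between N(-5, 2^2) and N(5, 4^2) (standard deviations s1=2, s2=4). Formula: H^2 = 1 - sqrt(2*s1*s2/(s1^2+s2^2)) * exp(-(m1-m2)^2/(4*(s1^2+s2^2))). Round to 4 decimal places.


Squared Hellinger distance for Gaussians:
H^2 = 1 - sqrt(2*s1*s2/(s1^2+s2^2)) * exp(-(m1-m2)^2/(4*(s1^2+s2^2))).
s1^2 = 4, s2^2 = 16, s1^2+s2^2 = 20.
sqrt(2*2*4/(20)) = 0.894427.
(m1-m2)^2 = (-10)^2 = 100.
exp(-100/(4*20)) = exp(-1.25) = 0.286505.
H^2 = 1 - 0.894427*0.286505 = 0.7437

0.7437


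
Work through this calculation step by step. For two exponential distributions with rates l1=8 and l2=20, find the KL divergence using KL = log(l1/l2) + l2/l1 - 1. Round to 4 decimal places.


KL divergence for exponential family:
KL = log(l1/l2) + l2/l1 - 1.
log(8/20) = -0.916291.
20/8 = 2.5.
KL = -0.916291 + 2.5 - 1 = 0.5837

0.5837


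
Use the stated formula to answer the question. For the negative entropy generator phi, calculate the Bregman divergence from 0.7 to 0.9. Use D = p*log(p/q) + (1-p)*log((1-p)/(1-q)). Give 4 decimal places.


Bregman divergence with negative entropy generator:
D = p*log(p/q) + (1-p)*log((1-p)/(1-q)).
p = 0.7, q = 0.9.
p*log(p/q) = 0.7*log(0.7/0.9) = -0.17592.
(1-p)*log((1-p)/(1-q)) = 0.3*log(0.3/0.1) = 0.329584.
D = -0.17592 + 0.329584 = 0.1537

0.1537


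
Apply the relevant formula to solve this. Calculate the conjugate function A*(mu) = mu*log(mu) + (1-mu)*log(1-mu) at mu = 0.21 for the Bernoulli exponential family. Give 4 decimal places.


Legendre transform for Bernoulli:
A*(mu) = mu*log(mu) + (1-mu)*log(1-mu).
mu = 0.21, 1-mu = 0.79.
mu*log(mu) = 0.21*log(0.21) = -0.327736.
(1-mu)*log(1-mu) = 0.79*log(0.79) = -0.186221.
A* = -0.327736 + -0.186221 = -0.5140

-0.5140


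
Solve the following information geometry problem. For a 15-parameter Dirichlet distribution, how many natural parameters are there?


Exponential family dimension calculation:
Dirichlet with 15 components has 15 natural parameters.

15


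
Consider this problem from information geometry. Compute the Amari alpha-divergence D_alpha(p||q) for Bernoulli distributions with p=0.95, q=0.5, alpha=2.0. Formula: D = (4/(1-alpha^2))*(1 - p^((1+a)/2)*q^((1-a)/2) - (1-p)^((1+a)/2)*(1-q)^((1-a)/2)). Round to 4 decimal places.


Amari alpha-divergence:
D = (4/(1-alpha^2))*(1 - p^((1+a)/2)*q^((1-a)/2) - (1-p)^((1+a)/2)*(1-q)^((1-a)/2)).
alpha = 2.0, p = 0.95, q = 0.5.
e1 = (1+alpha)/2 = 1.5, e2 = (1-alpha)/2 = -0.5.
t1 = p^e1 * q^e2 = 0.95^1.5 * 0.5^-0.5 = 1.309485.
t2 = (1-p)^e1 * (1-q)^e2 = 0.05^1.5 * 0.5^-0.5 = 0.015811.
4/(1-alpha^2) = -1.333333.
D = -1.333333*(1 - 1.309485 - 0.015811) = 0.4337

0.4337


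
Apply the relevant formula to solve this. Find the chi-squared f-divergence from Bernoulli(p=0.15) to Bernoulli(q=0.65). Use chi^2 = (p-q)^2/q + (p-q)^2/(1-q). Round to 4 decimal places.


Chi-squared divergence between Bernoulli distributions:
chi^2 = (p-q)^2/q + (p-q)^2/(1-q).
p = 0.15, q = 0.65, p-q = -0.5.
(p-q)^2 = 0.25.
term1 = 0.25/0.65 = 0.384615.
term2 = 0.25/0.35 = 0.714286.
chi^2 = 0.384615 + 0.714286 = 1.0989

1.0989


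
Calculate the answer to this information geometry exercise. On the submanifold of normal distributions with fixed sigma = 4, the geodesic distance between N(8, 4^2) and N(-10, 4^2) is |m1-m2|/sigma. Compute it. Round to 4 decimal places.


On the fixed-variance normal subfamily, geodesic distance = |m1-m2|/sigma.
|8 - -10| = 18.
sigma = 4.
d = 18/4 = 4.5000

4.5000


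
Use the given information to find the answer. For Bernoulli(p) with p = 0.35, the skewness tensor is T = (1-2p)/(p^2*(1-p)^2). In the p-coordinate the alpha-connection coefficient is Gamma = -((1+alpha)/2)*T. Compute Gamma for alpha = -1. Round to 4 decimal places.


Skewness (Amari-Chentsov) tensor: T = (1-2p)/(p^2*(1-p)^2).
p = 0.35, 1-2p = 0.3, p^2 = 0.1225, (1-p)^2 = 0.4225.
T = 0.3/(0.1225 * 0.4225) = 5.796401.
In the p-coordinate, Gamma^(alpha) = Gamma^(0) - (alpha/2)*T with Gamma^(0) = (1/2)*g'(p) = -T/2,
so Gamma^(alpha) = -((1+alpha)/2)*T.
alpha = -1, -(1+alpha)/2 = 0.0.
Gamma = 0.0 * 5.796401 = 0.0000

0.0000


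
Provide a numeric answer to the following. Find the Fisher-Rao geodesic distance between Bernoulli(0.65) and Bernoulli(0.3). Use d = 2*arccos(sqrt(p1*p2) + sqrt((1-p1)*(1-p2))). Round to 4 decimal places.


Geodesic distance on Bernoulli manifold:
d(p1,p2) = 2*arccos(sqrt(p1*p2) + sqrt((1-p1)*(1-p2))).
sqrt(p1*p2) = sqrt(0.65*0.3) = 0.441588.
sqrt((1-p1)*(1-p2)) = sqrt(0.35*0.7) = 0.494975.
arg = 0.441588 + 0.494975 = 0.936563.
d = 2*arccos(0.936563) = 0.7162

0.7162


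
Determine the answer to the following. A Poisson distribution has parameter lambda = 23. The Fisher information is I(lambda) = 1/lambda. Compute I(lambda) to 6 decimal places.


Fisher information for Poisson: I(lambda) = 1/lambda.
lambda = 23.
I(lambda) = 1/23 = 0.043478

0.043478


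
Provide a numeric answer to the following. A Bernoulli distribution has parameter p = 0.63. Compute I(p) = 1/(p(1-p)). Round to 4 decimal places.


For Bernoulli(p), Fisher information is I(p) = 1/(p*(1-p)).
p = 0.63, 1-p = 0.37.
p*(1-p) = 0.2331.
I(p) = 1/0.2331 = 4.2900

4.2900


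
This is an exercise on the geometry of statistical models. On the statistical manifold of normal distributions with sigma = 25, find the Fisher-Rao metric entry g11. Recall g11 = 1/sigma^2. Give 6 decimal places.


For the 2-parameter normal family, the Fisher metric has:
  g11 = 1/sigma^2, g22 = 2/sigma^2.
sigma = 25, sigma^2 = 625.
g11 = 0.001600

0.001600


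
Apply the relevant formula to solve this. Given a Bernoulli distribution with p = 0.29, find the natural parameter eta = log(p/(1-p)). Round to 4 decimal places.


Natural parameter for Bernoulli: eta = log(p/(1-p)).
p = 0.29, 1-p = 0.71.
p/(1-p) = 0.408451.
eta = log(0.408451) = -0.8954

-0.8954


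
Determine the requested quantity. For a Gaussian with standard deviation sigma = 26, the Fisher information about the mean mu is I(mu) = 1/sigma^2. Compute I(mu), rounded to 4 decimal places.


The Fisher information for the mean of a normal distribution is I(mu) = 1/sigma^2.
sigma = 26, so sigma^2 = 676.
I(mu) = 1/676 = 0.0015

0.0015


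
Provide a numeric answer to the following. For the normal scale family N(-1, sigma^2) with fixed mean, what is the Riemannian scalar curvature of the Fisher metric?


This family has a single free parameter, so its statistical manifold
is 1-dimensional. The Riemann curvature tensor of any 1-dimensional
Riemannian manifold vanishes identically, so R = 0.

0


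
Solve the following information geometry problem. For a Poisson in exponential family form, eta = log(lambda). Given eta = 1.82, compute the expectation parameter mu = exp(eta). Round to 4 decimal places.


Expectation parameter for Poisson exponential family:
mu = exp(eta).
eta = 1.82.
mu = exp(1.82) = 6.1719

6.1719


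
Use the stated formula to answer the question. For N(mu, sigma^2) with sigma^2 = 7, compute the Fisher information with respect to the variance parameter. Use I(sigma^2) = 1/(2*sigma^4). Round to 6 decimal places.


Fisher information for variance: I(sigma^2) = 1/(2*sigma^4).
sigma^2 = 7, so sigma^4 = 49.
I = 1/(2*49) = 1/98 = 0.010204

0.010204


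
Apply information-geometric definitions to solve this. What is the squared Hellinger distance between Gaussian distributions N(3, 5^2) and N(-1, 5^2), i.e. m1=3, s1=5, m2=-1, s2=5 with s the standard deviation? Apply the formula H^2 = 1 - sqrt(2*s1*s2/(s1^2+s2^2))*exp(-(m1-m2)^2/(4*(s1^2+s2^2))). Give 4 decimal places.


Squared Hellinger distance for Gaussians:
H^2 = 1 - sqrt(2*s1*s2/(s1^2+s2^2)) * exp(-(m1-m2)^2/(4*(s1^2+s2^2))).
s1^2 = 25, s2^2 = 25, s1^2+s2^2 = 50.
sqrt(2*5*5/(50)) = 1.0.
(m1-m2)^2 = (4)^2 = 16.
exp(-16/(4*50)) = exp(-0.08) = 0.923116.
H^2 = 1 - 1.0*0.923116 = 0.0769

0.0769


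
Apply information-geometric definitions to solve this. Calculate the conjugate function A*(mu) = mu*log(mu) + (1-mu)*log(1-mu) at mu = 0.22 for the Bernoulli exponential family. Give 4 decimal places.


Legendre transform for Bernoulli:
A*(mu) = mu*log(mu) + (1-mu)*log(1-mu).
mu = 0.22, 1-mu = 0.78.
mu*log(mu) = 0.22*log(0.22) = -0.333108.
(1-mu)*log(1-mu) = 0.78*log(0.78) = -0.1938.
A* = -0.333108 + -0.1938 = -0.5269

-0.5269


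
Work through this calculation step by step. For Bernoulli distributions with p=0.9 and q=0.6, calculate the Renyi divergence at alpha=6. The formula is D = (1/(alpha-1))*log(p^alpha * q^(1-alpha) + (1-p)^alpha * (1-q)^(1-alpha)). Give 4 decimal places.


Renyi divergence of order alpha between Bernoulli distributions:
D = (1/(alpha-1))*log(p^alpha * q^(1-alpha) + (1-p)^alpha * (1-q)^(1-alpha)).
alpha = 6, p = 0.9, q = 0.6.
p^alpha * q^(1-alpha) = 0.9^6 * 0.6^-5 = 6.834375.
(1-p)^alpha * (1-q)^(1-alpha) = 0.1^6 * 0.4^-5 = 9.8e-05.
sum = 6.834375 + 9.8e-05 = 6.834473.
D = (1/5)*log(6.834473) = 0.3844

0.3844


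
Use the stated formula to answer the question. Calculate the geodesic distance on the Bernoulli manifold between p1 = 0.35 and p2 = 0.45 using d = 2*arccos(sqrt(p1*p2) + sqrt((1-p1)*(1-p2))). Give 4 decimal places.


Geodesic distance on Bernoulli manifold:
d(p1,p2) = 2*arccos(sqrt(p1*p2) + sqrt((1-p1)*(1-p2))).
sqrt(p1*p2) = sqrt(0.35*0.45) = 0.396863.
sqrt((1-p1)*(1-p2)) = sqrt(0.65*0.55) = 0.597913.
arg = 0.396863 + 0.597913 = 0.994776.
d = 2*arccos(0.994776) = 0.2045

0.2045


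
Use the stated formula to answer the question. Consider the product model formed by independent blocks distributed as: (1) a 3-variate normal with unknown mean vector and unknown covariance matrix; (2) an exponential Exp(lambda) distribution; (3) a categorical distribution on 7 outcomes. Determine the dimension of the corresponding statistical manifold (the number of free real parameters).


The dimension of a statistical manifold equals the number of free
(independent) real parameters of the model. For a product of independent
blocks the parameter counts add.
- 3-variate normal: 3 (mean) + 3*4/2 = 6 (symmetric covariance) = 9.
- exponential (lambda): 1.
- categorical on 7 outcomes (probabilities sum to 1): 7-1 = 6.
Total = 9 + 1 + 6 = 16.
Dimension = 16

16


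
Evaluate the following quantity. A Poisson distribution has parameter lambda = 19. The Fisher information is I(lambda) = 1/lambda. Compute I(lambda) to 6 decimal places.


Fisher information for Poisson: I(lambda) = 1/lambda.
lambda = 19.
I(lambda) = 1/19 = 0.052632

0.052632


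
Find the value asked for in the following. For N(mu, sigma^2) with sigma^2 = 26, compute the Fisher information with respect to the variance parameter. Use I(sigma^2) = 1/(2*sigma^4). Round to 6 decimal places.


Fisher information for variance: I(sigma^2) = 1/(2*sigma^4).
sigma^2 = 26, so sigma^4 = 676.
I = 1/(2*676) = 1/1352 = 0.000740

0.000740


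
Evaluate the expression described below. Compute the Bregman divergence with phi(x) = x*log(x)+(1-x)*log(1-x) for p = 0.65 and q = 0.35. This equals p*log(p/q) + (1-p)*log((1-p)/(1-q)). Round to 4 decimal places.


Bregman divergence with negative entropy generator:
D = p*log(p/q) + (1-p)*log((1-p)/(1-q)).
p = 0.65, q = 0.35.
p*log(p/q) = 0.65*log(0.65/0.35) = 0.402375.
(1-p)*log((1-p)/(1-q)) = 0.35*log(0.35/0.65) = -0.216664.
D = 0.402375 + -0.216664 = 0.1857

0.1857


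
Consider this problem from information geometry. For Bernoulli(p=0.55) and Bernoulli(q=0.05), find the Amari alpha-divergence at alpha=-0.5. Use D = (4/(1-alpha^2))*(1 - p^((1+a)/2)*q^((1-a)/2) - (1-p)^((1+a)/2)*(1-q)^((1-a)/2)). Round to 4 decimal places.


Amari alpha-divergence:
D = (4/(1-alpha^2))*(1 - p^((1+a)/2)*q^((1-a)/2) - (1-p)^((1+a)/2)*(1-q)^((1-a)/2)).
alpha = -0.5, p = 0.55, q = 0.05.
e1 = (1+alpha)/2 = 0.25, e2 = (1-alpha)/2 = 0.75.
t1 = p^e1 * q^e2 = 0.55^0.25 * 0.05^0.75 = 0.091058.
t2 = (1-p)^e1 * (1-q)^e2 = 0.45^0.25 * 0.95^0.75 = 0.788126.
4/(1-alpha^2) = 5.333333.
D = 5.333333*(1 - 0.091058 - 0.788126) = 0.6444

0.6444


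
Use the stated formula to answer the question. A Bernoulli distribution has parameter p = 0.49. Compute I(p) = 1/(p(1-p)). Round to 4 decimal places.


For Bernoulli(p), Fisher information is I(p) = 1/(p*(1-p)).
p = 0.49, 1-p = 0.51.
p*(1-p) = 0.2499.
I(p) = 1/0.2499 = 4.0016

4.0016


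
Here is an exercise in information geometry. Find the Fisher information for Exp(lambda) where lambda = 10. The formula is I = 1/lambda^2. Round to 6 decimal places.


Fisher information for exponential: I(lambda) = 1/lambda^2.
lambda = 10, lambda^2 = 100.
I = 1/100 = 0.010000

0.010000


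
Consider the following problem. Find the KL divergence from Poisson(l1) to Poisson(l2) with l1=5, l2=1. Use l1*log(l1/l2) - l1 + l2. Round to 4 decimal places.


KL divergence for Poisson:
KL = l1*log(l1/l2) - l1 + l2.
l1 = 5, l2 = 1.
log(5/1) = 1.609438.
l1*log(l1/l2) = 5 * 1.609438 = 8.04719.
KL = 8.04719 - 5 + 1 = 4.0472

4.0472


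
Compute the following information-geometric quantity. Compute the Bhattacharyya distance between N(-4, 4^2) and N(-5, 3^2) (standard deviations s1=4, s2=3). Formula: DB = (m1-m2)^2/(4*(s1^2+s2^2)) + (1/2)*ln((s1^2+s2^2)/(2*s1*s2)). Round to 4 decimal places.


Bhattacharyya distance between two Gaussians:
DB = (m1-m2)^2/(4*(s1^2+s2^2)) + (1/2)*ln((s1^2+s2^2)/(2*s1*s2)).
(m1-m2)^2 = (1)^2 = 1.
s1^2+s2^2 = 16 + 9 = 25.
term1 = 1/100 = 0.01.
term2 = 0.5*ln(25/24.0) = 0.020411.
DB = 0.01 + 0.020411 = 0.0304

0.0304


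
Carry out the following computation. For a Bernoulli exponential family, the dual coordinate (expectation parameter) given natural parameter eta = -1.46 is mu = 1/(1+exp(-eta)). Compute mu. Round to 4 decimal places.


Dual coordinate (expectation parameter) for Bernoulli:
mu = 1/(1+exp(-eta)).
eta = -1.46.
exp(-eta) = exp(1.46) = 4.30596.
mu = 1/(1+4.30596) = 0.1885

0.1885


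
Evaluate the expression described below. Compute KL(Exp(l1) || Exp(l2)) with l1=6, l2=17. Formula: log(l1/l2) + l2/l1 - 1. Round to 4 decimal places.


KL divergence for exponential family:
KL = log(l1/l2) + l2/l1 - 1.
log(6/17) = -1.041454.
17/6 = 2.833333.
KL = -1.041454 + 2.833333 - 1 = 0.7919

0.7919


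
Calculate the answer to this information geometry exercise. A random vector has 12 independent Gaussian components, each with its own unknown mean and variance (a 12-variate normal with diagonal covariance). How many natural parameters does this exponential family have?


Exponential family dimension calculation:
Each univariate normal has two natural parameters (mu/sigma^2 and -1/(2 sigma^2)).
With 12 independent components, dim = 2 * 12 = 24.

24


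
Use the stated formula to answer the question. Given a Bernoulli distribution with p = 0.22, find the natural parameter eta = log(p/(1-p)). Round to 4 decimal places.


Natural parameter for Bernoulli: eta = log(p/(1-p)).
p = 0.22, 1-p = 0.78.
p/(1-p) = 0.282051.
eta = log(0.282051) = -1.2657

-1.2657


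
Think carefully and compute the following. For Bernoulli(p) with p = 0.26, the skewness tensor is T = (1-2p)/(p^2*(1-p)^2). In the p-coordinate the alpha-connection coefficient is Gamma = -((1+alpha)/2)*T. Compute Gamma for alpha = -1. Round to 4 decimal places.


Skewness (Amari-Chentsov) tensor: T = (1-2p)/(p^2*(1-p)^2).
p = 0.26, 1-2p = 0.48, p^2 = 0.0676, (1-p)^2 = 0.5476.
T = 0.48/(0.0676 * 0.5476) = 12.966749.
In the p-coordinate, Gamma^(alpha) = Gamma^(0) - (alpha/2)*T with Gamma^(0) = (1/2)*g'(p) = -T/2,
so Gamma^(alpha) = -((1+alpha)/2)*T.
alpha = -1, -(1+alpha)/2 = 0.0.
Gamma = 0.0 * 12.966749 = 0.0000

0.0000


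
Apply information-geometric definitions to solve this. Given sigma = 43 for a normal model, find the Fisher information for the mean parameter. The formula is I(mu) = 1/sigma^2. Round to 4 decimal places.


The Fisher information for the mean of a normal distribution is I(mu) = 1/sigma^2.
sigma = 43, so sigma^2 = 1849.
I(mu) = 1/1849 = 0.0005

0.0005


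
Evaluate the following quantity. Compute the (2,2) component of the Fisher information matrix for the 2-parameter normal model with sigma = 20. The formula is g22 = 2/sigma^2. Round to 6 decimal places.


For the 2-parameter normal family, the Fisher metric has:
  g11 = 1/sigma^2, g22 = 2/sigma^2.
sigma = 20, sigma^2 = 400.
g22 = 0.005000

0.005000


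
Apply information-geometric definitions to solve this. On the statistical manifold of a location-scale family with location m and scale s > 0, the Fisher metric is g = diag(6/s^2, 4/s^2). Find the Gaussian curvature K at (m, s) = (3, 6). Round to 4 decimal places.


The metric has the form g = (A dm^2 + B ds^2)/s^2 with A = 6, B = 4.
Substitute u = sqrt(A/B)*m: g = B*(du^2 + ds^2)/s^2, i.e. B times the
Poincare upper half-plane metric, which has constant Gaussian curvature -1.
Scaling a 2D metric by a constant c divides the Gaussian curvature by c,
so K = -1/B = -1/(4) = -0.2500 everywhere (the point (m, s) = (3, 6) is irrelevant:
the curvature is constant).
The requested Gaussian curvature is K = -0.2500.

-0.2500


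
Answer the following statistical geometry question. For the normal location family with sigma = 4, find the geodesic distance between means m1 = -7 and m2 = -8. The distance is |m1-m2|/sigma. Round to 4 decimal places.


On the fixed-variance normal subfamily, geodesic distance = |m1-m2|/sigma.
|-7 - -8| = 1.
sigma = 4.
d = 1/4 = 0.2500

0.2500


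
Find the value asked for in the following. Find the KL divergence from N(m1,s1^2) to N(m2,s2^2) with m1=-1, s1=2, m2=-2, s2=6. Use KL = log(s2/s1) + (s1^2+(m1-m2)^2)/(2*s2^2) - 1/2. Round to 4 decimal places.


KL divergence between normal distributions:
KL = log(s2/s1) + (s1^2 + (m1-m2)^2)/(2*s2^2) - 1/2.
log(6/2) = 1.098612.
(2^2 + (-1--2)^2)/(2*6^2) = (4 + 1)/72 = 0.069444.
KL = 1.098612 + 0.069444 - 0.5 = 0.6681

0.6681


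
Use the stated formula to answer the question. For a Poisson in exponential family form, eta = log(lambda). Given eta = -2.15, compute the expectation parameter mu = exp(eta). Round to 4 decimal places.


Expectation parameter for Poisson exponential family:
mu = exp(eta).
eta = -2.15.
mu = exp(-2.15) = 0.1165

0.1165


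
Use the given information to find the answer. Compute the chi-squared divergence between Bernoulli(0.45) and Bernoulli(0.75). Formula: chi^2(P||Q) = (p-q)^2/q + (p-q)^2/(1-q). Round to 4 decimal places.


Chi-squared divergence between Bernoulli distributions:
chi^2 = (p-q)^2/q + (p-q)^2/(1-q).
p = 0.45, q = 0.75, p-q = -0.3.
(p-q)^2 = 0.09.
term1 = 0.09/0.75 = 0.12.
term2 = 0.09/0.25 = 0.36.
chi^2 = 0.12 + 0.36 = 0.4800

0.4800


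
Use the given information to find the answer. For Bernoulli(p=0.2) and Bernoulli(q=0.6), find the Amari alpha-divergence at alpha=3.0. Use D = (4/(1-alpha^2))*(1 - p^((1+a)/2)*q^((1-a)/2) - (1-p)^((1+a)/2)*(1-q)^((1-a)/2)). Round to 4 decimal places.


Amari alpha-divergence:
D = (4/(1-alpha^2))*(1 - p^((1+a)/2)*q^((1-a)/2) - (1-p)^((1+a)/2)*(1-q)^((1-a)/2)).
alpha = 3.0, p = 0.2, q = 0.6.
e1 = (1+alpha)/2 = 2.0, e2 = (1-alpha)/2 = -1.0.
t1 = p^e1 * q^e2 = 0.2^2.0 * 0.6^-1.0 = 0.066667.
t2 = (1-p)^e1 * (1-q)^e2 = 0.8^2.0 * 0.4^-1.0 = 1.6.
4/(1-alpha^2) = -0.5.
D = -0.5*(1 - 0.066667 - 1.6) = 0.3333

0.3333
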